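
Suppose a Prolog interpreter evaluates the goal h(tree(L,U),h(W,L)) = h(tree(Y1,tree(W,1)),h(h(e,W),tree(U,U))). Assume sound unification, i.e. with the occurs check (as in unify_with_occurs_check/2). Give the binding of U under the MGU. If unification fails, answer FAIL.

FAIL

Decompose h/2: tree(L,U) = tree(Y1,tree(W,1)),  h(W,L) = h(h(e,W),tree(U,U)).
Decompose tree/2: L = Y1,  U = tree(W,1).
Bind L := Y1; substituting into the one remaining equation that mentions L gives: h(W,Y1) = h(h(e,W),tree(U,U)).
Bind U := tree(W,1); substituting into the remaining equation gives: h(W,Y1) = h(h(e,W),tree(tree(W,1),tree(W,1))).
Decompose h/2: W = h(e,W),  Y1 = tree(tree(W,1),tree(W,1)).
Occurs check fails: W occurs in h(e,W); the equation W = h(e,W) has no finite solution.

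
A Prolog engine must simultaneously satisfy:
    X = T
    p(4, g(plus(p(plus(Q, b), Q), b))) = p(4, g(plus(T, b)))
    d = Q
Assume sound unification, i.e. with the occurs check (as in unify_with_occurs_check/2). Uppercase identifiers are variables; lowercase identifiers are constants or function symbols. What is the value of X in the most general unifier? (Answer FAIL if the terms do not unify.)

Bind X := T; no other remaining equation mentions X.
Decompose p/2: 4 = 4,  g(plus(p(plus(Q, b), Q), b)) = g(plus(T, b)).
Delete trivial equation 4 = 4.
Decompose g/1: plus(p(plus(Q, b), Q), b) = plus(T, b).
Decompose plus/2: p(plus(Q, b), Q) = T,  b = b.
Bind T := p(plus(Q, b), Q); no other remaining equation mentions T. Substituting into the earlier binding gives X := p(plus(Q, b), Q).
Delete trivial equation b = b.
Bind Q := d. Substituting into the earlier bindings gives X := p(plus(d, b), d), T := p(plus(d, b), d).
MGU = { X ↦ p(plus(d, b), d), T ↦ p(plus(d, b), d), Q ↦ d }, so X ↦ p(plus(d, b), d).

p(plus(d, b), d)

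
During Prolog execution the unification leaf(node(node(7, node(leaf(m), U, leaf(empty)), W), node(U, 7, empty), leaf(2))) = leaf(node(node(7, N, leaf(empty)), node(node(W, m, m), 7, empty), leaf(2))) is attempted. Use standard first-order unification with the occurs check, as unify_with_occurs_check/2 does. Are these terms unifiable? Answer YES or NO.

YES

Decompose leaf/1: node(node(7, node(leaf(m), U, leaf(empty)), W), node(U, 7, empty), leaf(2)) = node(node(7, N, leaf(empty)), node(node(W, m, m), 7, empty), leaf(2)).
Decompose node/3: node(7, node(leaf(m), U, leaf(empty)), W) = node(7, N, leaf(empty)),  node(U, 7, empty) = node(node(W, m, m), 7, empty),  leaf(2) = leaf(2).
Decompose node/3: 7 = 7,  node(leaf(m), U, leaf(empty)) = N,  W = leaf(empty).
Delete trivial equation 7 = 7.
Bind N := node(leaf(m), U, leaf(empty)); no other remaining equation mentions N.
Bind W := leaf(empty); substituting into the one remaining equation that mentions W gives: node(U, 7, empty) = node(node(leaf(empty), m, m), 7, empty).
Decompose node/3: U = node(leaf(empty), m, m),  7 = 7,  empty = empty.
Bind U := node(leaf(empty), m, m); no other remaining equation mentions U. Substituting into the earlier binding gives N := node(leaf(m), node(leaf(empty), m, m), leaf(empty)).
Delete trivial equation 7 = 7.
Delete trivial equation empty = empty.
Delete trivial equation leaf(2) = leaf(2).
No equations remain and no clash or occurs-check failure arose, so a unifier exists.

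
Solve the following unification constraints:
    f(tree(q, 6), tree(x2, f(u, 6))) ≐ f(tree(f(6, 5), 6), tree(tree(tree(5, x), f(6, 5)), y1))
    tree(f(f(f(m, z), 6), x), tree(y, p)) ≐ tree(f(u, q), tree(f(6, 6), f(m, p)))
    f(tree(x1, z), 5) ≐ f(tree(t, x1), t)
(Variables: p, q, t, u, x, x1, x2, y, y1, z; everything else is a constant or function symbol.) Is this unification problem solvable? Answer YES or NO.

Decompose f/2: tree(q, 6) ≐ tree(f(6, 5), 6),  tree(x2, f(u, 6)) ≐ tree(tree(tree(5, x), f(6, 5)), y1).
Decompose tree/2: q ≐ f(6, 5),  6 ≐ 6.
Bind q := f(6, 5); substituting into the one remaining equation that mentions q gives: tree(f(f(f(m, z), 6), x), tree(y, p)) ≐ tree(f(u, f(6, 5)), tree(f(6, 6), f(m, p))).
Delete trivial equation 6 ≐ 6.
Decompose tree/2: x2 ≐ tree(tree(5, x), f(6, 5)),  f(u, 6) ≐ y1.
Bind x2 := tree(tree(5, x), f(6, 5)); no other remaining equation mentions x2.
Bind y1 := f(u, 6); no other remaining equation mentions y1.
Decompose tree/2: f(f(f(m, z), 6), x) ≐ f(u, f(6, 5)),  tree(y, p) ≐ tree(f(6, 6), f(m, p)).
Decompose f/2: f(f(m, z), 6) ≐ u,  x ≐ f(6, 5).
Bind u := f(f(m, z), 6); no other remaining equation mentions u. Substituting into the earlier binding gives y1 := f(f(f(m, z), 6), 6).
Bind x := f(6, 5); no other remaining equation mentions x. Substituting into the earlier binding gives x2 := tree(tree(5, f(6, 5)), f(6, 5)).
Decompose tree/2: y ≐ f(6, 6),  p ≐ f(m, p).
Bind y := f(6, 6); no other remaining equation mentions y.
Occurs check fails: p occurs in f(m, p); the equation p ≐ f(m, p) has no finite solution.

NO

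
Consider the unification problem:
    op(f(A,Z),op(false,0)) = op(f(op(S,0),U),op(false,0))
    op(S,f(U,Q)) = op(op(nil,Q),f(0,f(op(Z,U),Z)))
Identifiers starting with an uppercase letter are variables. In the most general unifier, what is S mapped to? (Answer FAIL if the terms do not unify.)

op(nil,f(op(0,0),0))

Decompose op/2: f(A,Z) = f(op(S,0),U),  op(false,0) = op(false,0).
Decompose f/2: A = op(S,0),  Z = U.
Bind A := op(S,0); no other remaining equation mentions A.
Bind Z := U; substituting into the one remaining equation that mentions Z gives: op(S,f(U,Q)) = op(op(nil,Q),f(0,f(op(U,U),U))).
Delete trivial equation op(false,0) = op(false,0).
Decompose op/2: S = op(nil,Q),  f(U,Q) = f(0,f(op(U,U),U)).
Bind S := op(nil,Q); no other remaining equation mentions S. Substituting into the earlier binding gives A := op(op(nil,Q),0).
Decompose f/2: U = 0,  Q = f(op(U,U),U).
Bind U := 0; substituting into the remaining equation gives: Q = f(op(0,0),0). Substituting into the earlier binding gives Z := 0.
Bind Q := f(op(0,0),0). Substituting into the earlier bindings gives A := op(op(nil,f(op(0,0),0)),0), S := op(nil,f(op(0,0),0)).
MGU = { A -> op(op(nil,f(op(0,0),0)),0), Z -> 0, S -> op(nil,f(op(0,0),0)), U -> 0, Q -> f(op(0,0),0) }, so S -> op(nil,f(op(0,0),0)).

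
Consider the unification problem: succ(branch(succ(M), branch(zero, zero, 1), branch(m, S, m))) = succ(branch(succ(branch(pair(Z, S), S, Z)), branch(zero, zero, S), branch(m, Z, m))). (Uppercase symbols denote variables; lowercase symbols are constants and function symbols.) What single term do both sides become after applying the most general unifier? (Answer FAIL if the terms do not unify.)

Decompose succ/1: branch(succ(M), branch(zero, zero, 1), branch(m, S, m)) = branch(succ(branch(pair(Z, S), S, Z)), branch(zero, zero, S), branch(m, Z, m)).
Decompose branch/3: succ(M) = succ(branch(pair(Z, S), S, Z)),  branch(zero, zero, 1) = branch(zero, zero, S),  branch(m, S, m) = branch(m, Z, m).
Decompose succ/1: M = branch(pair(Z, S), S, Z).
Bind M := branch(pair(Z, S), S, Z); no other remaining equation mentions M.
Decompose branch/3: zero = zero,  zero = zero,  1 = S.
Delete trivial equation zero = zero.
Delete trivial equation zero = zero.
Bind S := 1; substituting into the remaining equation gives: branch(m, 1, m) = branch(m, Z, m). Substituting into the earlier binding gives M := branch(pair(Z, 1), 1, Z).
Decompose branch/3: m = m,  1 = Z,  m = m.
Delete trivial equation m = m.
Bind Z := 1; no other remaining equation mentions Z. Substituting into the earlier binding gives M := branch(pair(1, 1), 1, 1).
Delete trivial equation m = m.
Applying the MGU to either side gives succ(branch(succ(branch(pair(1, 1), 1, 1)), branch(zero, zero, 1), branch(m, 1, m))).

succ(branch(succ(branch(pair(1, 1), 1, 1)), branch(zero, zero, 1), branch(m, 1, m)))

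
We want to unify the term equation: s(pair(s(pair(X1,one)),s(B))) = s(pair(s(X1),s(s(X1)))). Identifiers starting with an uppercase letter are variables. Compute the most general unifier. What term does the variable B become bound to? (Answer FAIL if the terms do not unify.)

FAIL

Decompose s/1: pair(s(pair(X1,one)),s(B)) = pair(s(X1),s(s(X1))).
Decompose pair/2: s(pair(X1,one)) = s(X1),  s(B) = s(s(X1)).
Decompose s/1: pair(X1,one) = X1.
Occurs check fails: X1 occurs in pair(X1,one); the equation X1 = pair(X1,one) has no finite solution.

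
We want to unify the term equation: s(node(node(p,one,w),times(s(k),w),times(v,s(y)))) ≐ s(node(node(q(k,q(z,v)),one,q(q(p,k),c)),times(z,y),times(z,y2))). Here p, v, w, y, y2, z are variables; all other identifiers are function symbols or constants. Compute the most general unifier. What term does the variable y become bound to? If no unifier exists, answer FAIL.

q(q(q(k,q(s(k),s(k))),k),c)

Decompose s/1: node(node(p,one,w),times(s(k),w),times(v,s(y))) ≐ node(node(q(k,q(z,v)),one,q(q(p,k),c)),times(z,y),times(z,y2)).
Decompose node/3: node(p,one,w) ≐ node(q(k,q(z,v)),one,q(q(p,k),c)),  times(s(k),w) ≐ times(z,y),  times(v,s(y)) ≐ times(z,y2).
Decompose node/3: p ≐ q(k,q(z,v)),  one ≐ one,  w ≐ q(q(p,k),c).
Bind p := q(k,q(z,v)); substituting into the one remaining equation that mentions p gives: w ≐ q(q(q(k,q(z,v)),k),c).
Delete trivial equation one ≐ one.
Bind w := q(q(q(k,q(z,v)),k),c); substituting into the one remaining equation that mentions w gives: times(s(k),q(q(q(k,q(z,v)),k),c)) ≐ times(z,y).
Decompose times/2: s(k) ≐ z,  q(q(q(k,q(z,v)),k),c) ≐ y.
Bind z := s(k); substituting into the remaining equations gives: q(q(q(k,q(s(k),v)),k),c) ≐ y,  times(v,s(y)) ≐ times(s(k),y2). Substituting into the earlier bindings gives p := q(k,q(s(k),v)), w := q(q(q(k,q(s(k),v)),k),c).
Bind y := q(q(q(k,q(s(k),v)),k),c); substituting into the remaining equation gives: times(v,s(q(q(q(k,q(s(k),v)),k),c))) ≐ times(s(k),y2).
Decompose times/2: v ≐ s(k),  s(q(q(q(k,q(s(k),v)),k),c)) ≐ y2.
Bind v := s(k); substituting into the remaining equation gives: s(q(q(q(k,q(s(k),s(k))),k),c)) ≐ y2. Substituting into the earlier bindings gives p := q(k,q(s(k),s(k))), w := q(q(q(k,q(s(k),s(k))),k),c), y := q(q(q(k,q(s(k),s(k))),k),c).
Bind y2 := s(q(q(q(k,q(s(k),s(k))),k),c)).
MGU = { p ↦ q(k,q(s(k),s(k))), w ↦ q(q(q(k,q(s(k),s(k))),k),c), z ↦ s(k), y ↦ q(q(q(k,q(s(k),s(k))),k),c), v ↦ s(k), y2 ↦ s(q(q(q(k,q(s(k),s(k))),k),c)) }, so y ↦ q(q(q(k,q(s(k),s(k))),k),c).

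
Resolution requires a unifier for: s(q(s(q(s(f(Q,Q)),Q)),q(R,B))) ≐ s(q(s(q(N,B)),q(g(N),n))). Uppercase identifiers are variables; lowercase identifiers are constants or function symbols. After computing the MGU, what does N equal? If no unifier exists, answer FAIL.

Decompose s/1: q(s(q(s(f(Q,Q)),Q)),q(R,B)) ≐ q(s(q(N,B)),q(g(N),n)).
Decompose q/2: s(q(s(f(Q,Q)),Q)) ≐ s(q(N,B)),  q(R,B) ≐ q(g(N),n).
Decompose s/1: q(s(f(Q,Q)),Q) ≐ q(N,B).
Decompose q/2: s(f(Q,Q)) ≐ N,  Q ≐ B.
Bind N := s(f(Q,Q)); substituting into the one remaining equation that mentions N gives: q(R,B) ≐ q(g(s(f(Q,Q))),n).
Bind Q := B; substituting into the remaining equation gives: q(R,B) ≐ q(g(s(f(B,B))),n). Substituting into the earlier binding gives N := s(f(B,B)).
Decompose q/2: R ≐ g(s(f(B,B))),  B ≐ n.
Bind R := g(s(f(B,B))); no other remaining equation mentions R.
Bind B := n. Substituting into the earlier bindings gives N := s(f(n,n)), Q := n, R := g(s(f(n,n))).
MGU = { N -> s(f(n,n)), Q -> n, R -> g(s(f(n,n))), B -> n }, so N -> s(f(n,n)).

s(f(n,n))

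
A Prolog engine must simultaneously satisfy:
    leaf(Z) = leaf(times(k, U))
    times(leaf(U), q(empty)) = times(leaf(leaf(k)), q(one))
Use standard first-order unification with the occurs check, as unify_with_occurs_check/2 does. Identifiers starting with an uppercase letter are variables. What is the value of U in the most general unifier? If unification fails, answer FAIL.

Decompose leaf/1: Z = times(k, U).
Bind Z := times(k, U); no other remaining equation mentions Z.
Decompose times/2: leaf(U) = leaf(leaf(k)),  q(empty) = q(one).
Decompose leaf/1: U = leaf(k).
Bind U := leaf(k); no other remaining equation mentions U. Substituting into the earlier binding gives Z := times(k, leaf(k)).
Decompose q/1: empty = one.
Clash: constants empty and one differ; no unifier exists.

FAIL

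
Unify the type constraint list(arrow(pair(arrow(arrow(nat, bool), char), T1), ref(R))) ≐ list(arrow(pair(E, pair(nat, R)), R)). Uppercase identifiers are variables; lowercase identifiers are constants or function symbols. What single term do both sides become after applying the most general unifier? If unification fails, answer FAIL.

FAIL

Decompose list/1: arrow(pair(arrow(arrow(nat, bool), char), T1), ref(R)) ≐ arrow(pair(E, pair(nat, R)), R).
Decompose arrow/2: pair(arrow(arrow(nat, bool), char), T1) ≐ pair(E, pair(nat, R)),  ref(R) ≐ R.
Decompose pair/2: arrow(arrow(nat, bool), char) ≐ E,  T1 ≐ pair(nat, R).
Bind E := arrow(arrow(nat, bool), char); no other remaining equation mentions E.
Bind T1 := pair(nat, R); no other remaining equation mentions T1.
Occurs check fails: R occurs in ref(R); the equation R ≐ ref(R) has no finite solution.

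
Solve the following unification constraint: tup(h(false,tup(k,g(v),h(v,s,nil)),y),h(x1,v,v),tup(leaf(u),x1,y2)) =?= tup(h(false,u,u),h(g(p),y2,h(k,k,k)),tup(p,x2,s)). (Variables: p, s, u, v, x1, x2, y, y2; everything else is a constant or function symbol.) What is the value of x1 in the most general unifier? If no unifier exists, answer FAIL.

g(leaf(tup(k,g(h(k,k,k)),h(h(k,k,k),h(k,k,k),nil))))

Decompose tup/3: h(false,tup(k,g(v),h(v,s,nil)),y) =?= h(false,u,u),  h(x1,v,v) =?= h(g(p),y2,h(k,k,k)),  tup(leaf(u),x1,y2) =?= tup(p,x2,s).
Decompose h/3: false =?= false,  tup(k,g(v),h(v,s,nil)) =?= u,  y =?= u.
Delete trivial equation false =?= false.
Bind u := tup(k,g(v),h(v,s,nil)); substituting into the 2 remaining equations that mention u gives: y =?= tup(k,g(v),h(v,s,nil)),  tup(leaf(tup(k,g(v),h(v,s,nil))),x1,y2) =?= tup(p,x2,s).
Bind y := tup(k,g(v),h(v,s,nil)); no other remaining equation mentions y.
Decompose h/3: x1 =?= g(p),  v =?= y2,  v =?= h(k,k,k).
Bind x1 := g(p); substituting into the one remaining equation that mentions x1 gives: tup(leaf(tup(k,g(v),h(v,s,nil))),g(p),y2) =?= tup(p,x2,s).
Bind v := y2; substituting into the remaining equations gives: y2 =?= h(k,k,k),  tup(leaf(tup(k,g(y2),h(y2,s,nil))),g(p),y2) =?= tup(p,x2,s). Substituting into the earlier bindings gives u := tup(k,g(y2),h(y2,s,nil)), y := tup(k,g(y2),h(y2,s,nil)).
Bind y2 := h(k,k,k); substituting into the remaining equation gives: tup(leaf(tup(k,g(h(k,k,k)),h(h(k,k,k),s,nil))),g(p),h(k,k,k)) =?= tup(p,x2,s). Substituting into the earlier bindings gives u := tup(k,g(h(k,k,k)),h(h(k,k,k),s,nil)), y := tup(k,g(h(k,k,k)),h(h(k,k,k),s,nil)), v := h(k,k,k).
Decompose tup/3: leaf(tup(k,g(h(k,k,k)),h(h(k,k,k),s,nil))) =?= p,  g(p) =?= x2,  h(k,k,k) =?= s.
Bind p := leaf(tup(k,g(h(k,k,k)),h(h(k,k,k),s,nil))); substituting into the one remaining equation that mentions p gives: g(leaf(tup(k,g(h(k,k,k)),h(h(k,k,k),s,nil)))) =?= x2. Substituting into the earlier binding gives x1 := g(leaf(tup(k,g(h(k,k,k)),h(h(k,k,k),s,nil)))).
Bind x2 := g(leaf(tup(k,g(h(k,k,k)),h(h(k,k,k),s,nil)))); no other remaining equation mentions x2.
Bind s := h(k,k,k). Substituting into the earlier bindings gives u := tup(k,g(h(k,k,k)),h(h(k,k,k),h(k,k,k),nil)), y := tup(k,g(h(k,k,k)),h(h(k,k,k),h(k,k,k),nil)), x1 := g(leaf(tup(k,g(h(k,k,k)),h(h(k,k,k),h(k,k,k),nil)))), p := leaf(tup(k,g(h(k,k,k)),h(h(k,k,k),h(k,k,k),nil))), x2 := g(leaf(tup(k,g(h(k,k,k)),h(h(k,k,k),h(k,k,k),nil)))).
MGU = { u -> tup(k,g(h(k,k,k)),h(h(k,k,k),h(k,k,k),nil)), y -> tup(k,g(h(k,k,k)),h(h(k,k,k),h(k,k,k),nil)), x1 -> g(leaf(tup(k,g(h(k,k,k)),h(h(k,k,k),h(k,k,k),nil)))), v -> h(k,k,k), y2 -> h(k,k,k), p -> leaf(tup(k,g(h(k,k,k)),h(h(k,k,k),h(k,k,k),nil))), x2 -> g(leaf(tup(k,g(h(k,k,k)),h(h(k,k,k),h(k,k,k),nil)))), s -> h(k,k,k) }, so x1 -> g(leaf(tup(k,g(h(k,k,k)),h(h(k,k,k),h(k,k,k),nil)))).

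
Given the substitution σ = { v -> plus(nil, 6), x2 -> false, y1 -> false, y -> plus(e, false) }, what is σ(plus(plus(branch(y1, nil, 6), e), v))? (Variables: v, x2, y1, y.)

plus(plus(branch(false, nil, 6), e), plus(nil, 6))

Replace each occurrence of v with plus(nil, 6).
Replace each occurrence of y1 with false.
Result: plus(plus(branch(false, nil, 6), e), plus(nil, 6)).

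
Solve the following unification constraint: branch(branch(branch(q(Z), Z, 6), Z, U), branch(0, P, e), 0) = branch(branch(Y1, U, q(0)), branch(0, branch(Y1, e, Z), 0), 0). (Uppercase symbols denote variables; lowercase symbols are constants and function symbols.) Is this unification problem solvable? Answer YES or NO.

NO

Decompose branch/3: branch(branch(q(Z), Z, 6), Z, U) = branch(Y1, U, q(0)),  branch(0, P, e) = branch(0, branch(Y1, e, Z), 0),  0 = 0.
Decompose branch/3: branch(q(Z), Z, 6) = Y1,  Z = U,  U = q(0).
Bind Y1 := branch(q(Z), Z, 6); substituting into the one remaining equation that mentions Y1 gives: branch(0, P, e) = branch(0, branch(branch(q(Z), Z, 6), e, Z), 0).
Bind Z := U; substituting into the one remaining equation that mentions Z gives: branch(0, P, e) = branch(0, branch(branch(q(U), U, 6), e, U), 0). Substituting into the earlier binding gives Y1 := branch(q(U), U, 6).
Bind U := q(0); substituting into the one remaining equation that mentions U gives: branch(0, P, e) = branch(0, branch(branch(q(q(0)), q(0), 6), e, q(0)), 0). Substituting into the earlier bindings gives Y1 := branch(q(q(0)), q(0), 6), Z := q(0).
Decompose branch/3: 0 = 0,  P = branch(branch(q(q(0)), q(0), 6), e, q(0)),  e = 0.
Delete trivial equation 0 = 0.
Bind P := branch(branch(q(q(0)), q(0), 6), e, q(0)); no other remaining equation mentions P.
Clash: constants e and 0 differ; no unifier exists.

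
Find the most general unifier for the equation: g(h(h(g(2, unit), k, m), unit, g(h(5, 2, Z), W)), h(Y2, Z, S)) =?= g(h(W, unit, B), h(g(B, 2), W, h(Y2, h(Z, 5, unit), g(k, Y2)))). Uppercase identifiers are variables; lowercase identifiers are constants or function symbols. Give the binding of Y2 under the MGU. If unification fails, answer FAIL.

g(g(h(5, 2, h(g(2, unit), k, m)), h(g(2, unit), k, m)), 2)

Decompose g/2: h(h(g(2, unit), k, m), unit, g(h(5, 2, Z), W)) =?= h(W, unit, B),  h(Y2, Z, S) =?= h(g(B, 2), W, h(Y2, h(Z, 5, unit), g(k, Y2))).
Decompose h/3: h(g(2, unit), k, m) =?= W,  unit =?= unit,  g(h(5, 2, Z), W) =?= B.
Bind W := h(g(2, unit), k, m); substituting into the 2 remaining equations that mention W gives: g(h(5, 2, Z), h(g(2, unit), k, m)) =?= B,  h(Y2, Z, S) =?= h(g(B, 2), h(g(2, unit), k, m), h(Y2, h(Z, 5, unit), g(k, Y2))).
Delete trivial equation unit =?= unit.
Bind B := g(h(5, 2, Z), h(g(2, unit), k, m)); substituting into the remaining equation gives: h(Y2, Z, S) =?= h(g(g(h(5, 2, Z), h(g(2, unit), k, m)), 2), h(g(2, unit), k, m), h(Y2, h(Z, 5, unit), g(k, Y2))).
Decompose h/3: Y2 =?= g(g(h(5, 2, Z), h(g(2, unit), k, m)), 2),  Z =?= h(g(2, unit), k, m),  S =?= h(Y2, h(Z, 5, unit), g(k, Y2)).
Bind Y2 := g(g(h(5, 2, Z), h(g(2, unit), k, m)), 2); substituting into the one remaining equation that mentions Y2 gives: S =?= h(g(g(h(5, 2, Z), h(g(2, unit), k, m)), 2), h(Z, 5, unit), g(k, g(g(h(5, 2, Z), h(g(2, unit), k, m)), 2))).
Bind Z := h(g(2, unit), k, m); substituting into the remaining equation gives: S =?= h(g(g(h(5, 2, h(g(2, unit), k, m)), h(g(2, unit), k, m)), 2), h(h(g(2, unit), k, m), 5, unit), g(k, g(g(h(5, 2, h(g(2, unit), k, m)), h(g(2, unit), k, m)), 2))). Substituting into the earlier bindings gives B := g(h(5, 2, h(g(2, unit), k, m)), h(g(2, unit), k, m)), Y2 := g(g(h(5, 2, h(g(2, unit), k, m)), h(g(2, unit), k, m)), 2).
Bind S := h(g(g(h(5, 2, h(g(2, unit), k, m)), h(g(2, unit), k, m)), 2), h(h(g(2, unit), k, m), 5, unit), g(k, g(g(h(5, 2, h(g(2, unit), k, m)), h(g(2, unit), k, m)), 2))).
MGU = { W := h(g(2, unit), k, m), B := g(h(5, 2, h(g(2, unit), k, m)), h(g(2, unit), k, m)), Y2 := g(g(h(5, 2, h(g(2, unit), k, m)), h(g(2, unit), k, m)), 2), Z := h(g(2, unit), k, m), S := h(g(g(h(5, 2, h(g(2, unit), k, m)), h(g(2, unit), k, m)), 2), h(h(g(2, unit), k, m), 5, unit), g(k, g(g(h(5, 2, h(g(2, unit), k, m)), h(g(2, unit), k, m)), 2))) }, so Y2 := g(g(h(5, 2, h(g(2, unit), k, m)), h(g(2, unit), k, m)), 2).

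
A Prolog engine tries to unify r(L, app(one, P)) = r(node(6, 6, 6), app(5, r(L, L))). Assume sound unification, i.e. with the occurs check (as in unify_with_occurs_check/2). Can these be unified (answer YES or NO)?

Decompose r/2: L = node(6, 6, 6),  app(one, P) = app(5, r(L, L)).
Bind L := node(6, 6, 6); substituting into the remaining equation gives: app(one, P) = app(5, r(node(6, 6, 6), node(6, 6, 6))).
Decompose app/2: one = 5,  P = r(node(6, 6, 6), node(6, 6, 6)).
Clash: constants one and 5 differ; no unifier exists.

NO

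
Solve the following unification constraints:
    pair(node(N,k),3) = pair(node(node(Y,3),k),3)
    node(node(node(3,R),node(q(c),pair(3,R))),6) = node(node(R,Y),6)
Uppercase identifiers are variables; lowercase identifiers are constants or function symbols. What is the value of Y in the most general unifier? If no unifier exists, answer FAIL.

Decompose pair/2: node(N,k) = node(node(Y,3),k),  3 = 3.
Decompose node/2: N = node(Y,3),  k = k.
Bind N := node(Y,3); no other remaining equation mentions N.
Delete trivial equation k = k.
Delete trivial equation 3 = 3.
Decompose node/2: node(node(3,R),node(q(c),pair(3,R))) = node(R,Y),  6 = 6.
Decompose node/2: node(3,R) = R,  node(q(c),pair(3,R)) = Y.
Occurs check fails: R occurs in node(3,R); the equation R = node(3,R) has no finite solution.

FAIL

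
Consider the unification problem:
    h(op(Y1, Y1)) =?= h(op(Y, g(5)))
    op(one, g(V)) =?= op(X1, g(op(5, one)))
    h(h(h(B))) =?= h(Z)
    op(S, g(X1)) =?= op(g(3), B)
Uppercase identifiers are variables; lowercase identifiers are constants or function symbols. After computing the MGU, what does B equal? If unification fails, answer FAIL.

g(one)

Decompose h/1: op(Y1, Y1) =?= op(Y, g(5)).
Decompose op/2: Y1 =?= Y,  Y1 =?= g(5).
Bind Y1 := Y; substituting into the one remaining equation that mentions Y1 gives: Y =?= g(5).
Bind Y := g(5); no other remaining equation mentions Y. Substituting into the earlier binding gives Y1 := g(5).
Decompose op/2: one =?= X1,  g(V) =?= g(op(5, one)).
Bind X1 := one; substituting into the one remaining equation that mentions X1 gives: op(S, g(one)) =?= op(g(3), B).
Decompose g/1: V =?= op(5, one).
Bind V := op(5, one); no other remaining equation mentions V.
Decompose h/1: h(h(B)) =?= Z.
Bind Z := h(h(B)); no other remaining equation mentions Z.
Decompose op/2: S =?= g(3),  g(one) =?= B.
Bind S := g(3); no other remaining equation mentions S.
Bind B := g(one). Substituting into the earlier binding gives Z := h(h(g(one))).
MGU = { Y1 := g(5), Y := g(5), X1 := one, V := op(5, one), Z := h(h(g(one))), S := g(3), B := g(one) }, so B := g(one).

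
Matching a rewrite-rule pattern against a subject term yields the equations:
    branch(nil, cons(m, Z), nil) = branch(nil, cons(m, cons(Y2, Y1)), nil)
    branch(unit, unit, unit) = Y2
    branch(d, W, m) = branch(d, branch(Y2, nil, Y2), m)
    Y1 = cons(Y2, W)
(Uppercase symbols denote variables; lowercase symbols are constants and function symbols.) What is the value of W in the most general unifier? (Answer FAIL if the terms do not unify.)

branch(branch(unit, unit, unit), nil, branch(unit, unit, unit))

Decompose branch/3: nil = nil,  cons(m, Z) = cons(m, cons(Y2, Y1)),  nil = nil.
Delete trivial equation nil = nil.
Decompose cons/2: m = m,  Z = cons(Y2, Y1).
Delete trivial equation m = m.
Bind Z := cons(Y2, Y1); no other remaining equation mentions Z.
Delete trivial equation nil = nil.
Bind Y2 := branch(unit, unit, unit); substituting into the remaining equations gives: branch(d, W, m) = branch(d, branch(branch(unit, unit, unit), nil, branch(unit, unit, unit)), m),  Y1 = cons(branch(unit, unit, unit), W). Substituting into the earlier binding gives Z := cons(branch(unit, unit, unit), Y1).
Decompose branch/3: d = d,  W = branch(branch(unit, unit, unit), nil, branch(unit, unit, unit)),  m = m.
Delete trivial equation d = d.
Bind W := branch(branch(unit, unit, unit), nil, branch(unit, unit, unit)); substituting into the one remaining equation that mentions W gives: Y1 = cons(branch(unit, unit, unit), branch(branch(unit, unit, unit), nil, branch(unit, unit, unit))).
Delete trivial equation m = m.
Bind Y1 := cons(branch(unit, unit, unit), branch(branch(unit, unit, unit), nil, branch(unit, unit, unit))). Substituting into the earlier binding gives Z := cons(branch(unit, unit, unit), cons(branch(unit, unit, unit), branch(branch(unit, unit, unit), nil, branch(unit, unit, unit)))).
MGU = { Z -> cons(branch(unit, unit, unit), cons(branch(unit, unit, unit), branch(branch(unit, unit, unit), nil, branch(unit, unit, unit)))), Y2 -> branch(unit, unit, unit), W -> branch(branch(unit, unit, unit), nil, branch(unit, unit, unit)), Y1 -> cons(branch(unit, unit, unit), branch(branch(unit, unit, unit), nil, branch(unit, unit, unit))) }, so W -> branch(branch(unit, unit, unit), nil, branch(unit, unit, unit)).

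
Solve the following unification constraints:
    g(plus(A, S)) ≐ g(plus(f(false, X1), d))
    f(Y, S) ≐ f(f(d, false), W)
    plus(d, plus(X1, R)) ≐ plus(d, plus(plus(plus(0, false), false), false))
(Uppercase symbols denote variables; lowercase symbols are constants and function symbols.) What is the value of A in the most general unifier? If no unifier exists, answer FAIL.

Decompose g/1: plus(A, S) ≐ plus(f(false, X1), d).
Decompose plus/2: A ≐ f(false, X1),  S ≐ d.
Bind A := f(false, X1); no other remaining equation mentions A.
Bind S := d; substituting into the one remaining equation that mentions S gives: f(Y, d) ≐ f(f(d, false), W).
Decompose f/2: Y ≐ f(d, false),  d ≐ W.
Bind Y := f(d, false); no other remaining equation mentions Y.
Bind W := d; no other remaining equation mentions W.
Decompose plus/2: d ≐ d,  plus(X1, R) ≐ plus(plus(plus(0, false), false), false).
Delete trivial equation d ≐ d.
Decompose plus/2: X1 ≐ plus(plus(0, false), false),  R ≐ false.
Bind X1 := plus(plus(0, false), false); no other remaining equation mentions X1. Substituting into the earlier binding gives A := f(false, plus(plus(0, false), false)).
Bind R := false.
MGU = { A := f(false, plus(plus(0, false), false)), S := d, Y := f(d, false), W := d, X1 := plus(plus(0, false), false), R := false }, so A := f(false, plus(plus(0, false), false)).

f(false, plus(plus(0, false), false))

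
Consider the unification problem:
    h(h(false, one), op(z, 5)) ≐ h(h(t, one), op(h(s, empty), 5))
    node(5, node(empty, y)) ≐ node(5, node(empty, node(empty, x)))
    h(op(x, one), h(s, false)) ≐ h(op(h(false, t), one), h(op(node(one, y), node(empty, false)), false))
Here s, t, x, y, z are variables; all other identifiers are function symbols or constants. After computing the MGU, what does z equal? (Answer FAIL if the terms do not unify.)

Decompose h/2: h(false, one) ≐ h(t, one),  op(z, 5) ≐ op(h(s, empty), 5).
Decompose h/2: false ≐ t,  one ≐ one.
Bind t := false; substituting into the one remaining equation that mentions t gives: h(op(x, one), h(s, false)) ≐ h(op(h(false, false), one), h(op(node(one, y), node(empty, false)), false)).
Delete trivial equation one ≐ one.
Decompose op/2: z ≐ h(s, empty),  5 ≐ 5.
Bind z := h(s, empty); no other remaining equation mentions z.
Delete trivial equation 5 ≐ 5.
Decompose node/2: 5 ≐ 5,  node(empty, y) ≐ node(empty, node(empty, x)).
Delete trivial equation 5 ≐ 5.
Decompose node/2: empty ≐ empty,  y ≐ node(empty, x).
Delete trivial equation empty ≐ empty.
Bind y := node(empty, x); substituting into the remaining equation gives: h(op(x, one), h(s, false)) ≐ h(op(h(false, false), one), h(op(node(one, node(empty, x)), node(empty, false)), false)).
Decompose h/2: op(x, one) ≐ op(h(false, false), one),  h(s, false) ≐ h(op(node(one, node(empty, x)), node(empty, false)), false).
Decompose op/2: x ≐ h(false, false),  one ≐ one.
Bind x := h(false, false); substituting into the one remaining equation that mentions x gives: h(s, false) ≐ h(op(node(one, node(empty, h(false, false))), node(empty, false)), false). Substituting into the earlier binding gives y := node(empty, h(false, false)).
Delete trivial equation one ≐ one.
Decompose h/2: s ≐ op(node(one, node(empty, h(false, false))), node(empty, false)),  false ≐ false.
Bind s := op(node(one, node(empty, h(false, false))), node(empty, false)); no other remaining equation mentions s. Substituting into the earlier binding gives z := h(op(node(one, node(empty, h(false, false))), node(empty, false)), empty).
Delete trivial equation false ≐ false.
MGU = { t ↦ false, z ↦ h(op(node(one, node(empty, h(false, false))), node(empty, false)), empty), y ↦ node(empty, h(false, false)), x ↦ h(false, false), s ↦ op(node(one, node(empty, h(false, false))), node(empty, false)) }, so z ↦ h(op(node(one, node(empty, h(false, false))), node(empty, false)), empty).

h(op(node(one, node(empty, h(false, false))), node(empty, false)), empty)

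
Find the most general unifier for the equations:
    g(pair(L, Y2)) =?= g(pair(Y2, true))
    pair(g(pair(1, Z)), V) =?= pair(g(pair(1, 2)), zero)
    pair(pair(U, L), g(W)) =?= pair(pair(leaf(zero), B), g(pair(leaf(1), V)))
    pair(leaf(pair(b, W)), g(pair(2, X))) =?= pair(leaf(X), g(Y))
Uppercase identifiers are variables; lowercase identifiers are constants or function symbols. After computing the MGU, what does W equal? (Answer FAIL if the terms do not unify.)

Decompose g/1: pair(L, Y2) =?= pair(Y2, true).
Decompose pair/2: L =?= Y2,  Y2 =?= true.
Bind L := Y2; substituting into the one remaining equation that mentions L gives: pair(pair(U, Y2), g(W)) =?= pair(pair(leaf(zero), B), g(pair(leaf(1), V))).
Bind Y2 := true; substituting into the one remaining equation that mentions Y2 gives: pair(pair(U, true), g(W)) =?= pair(pair(leaf(zero), B), g(pair(leaf(1), V))). Substituting into the earlier binding gives L := true.
Decompose pair/2: g(pair(1, Z)) =?= g(pair(1, 2)),  V =?= zero.
Decompose g/1: pair(1, Z) =?= pair(1, 2).
Decompose pair/2: 1 =?= 1,  Z =?= 2.
Delete trivial equation 1 =?= 1.
Bind Z := 2; no other remaining equation mentions Z.
Bind V := zero; substituting into the one remaining equation that mentions V gives: pair(pair(U, true), g(W)) =?= pair(pair(leaf(zero), B), g(pair(leaf(1), zero))).
Decompose pair/2: pair(U, true) =?= pair(leaf(zero), B),  g(W) =?= g(pair(leaf(1), zero)).
Decompose pair/2: U =?= leaf(zero),  true =?= B.
Bind U := leaf(zero); no other remaining equation mentions U.
Bind B := true; no other remaining equation mentions B.
Decompose g/1: W =?= pair(leaf(1), zero).
Bind W := pair(leaf(1), zero); substituting into the remaining equation gives: pair(leaf(pair(b, pair(leaf(1), zero))), g(pair(2, X))) =?= pair(leaf(X), g(Y)).
Decompose pair/2: leaf(pair(b, pair(leaf(1), zero))) =?= leaf(X),  g(pair(2, X)) =?= g(Y).
Decompose leaf/1: pair(b, pair(leaf(1), zero)) =?= X.
Bind X := pair(b, pair(leaf(1), zero)); substituting into the remaining equation gives: g(pair(2, pair(b, pair(leaf(1), zero)))) =?= g(Y).
Decompose g/1: pair(2, pair(b, pair(leaf(1), zero))) =?= Y.
Bind Y := pair(2, pair(b, pair(leaf(1), zero))).
MGU = { L -> true, Y2 -> true, Z -> 2, V -> zero, U -> leaf(zero), B -> true, W -> pair(leaf(1), zero), X -> pair(b, pair(leaf(1), zero)), Y -> pair(2, pair(b, pair(leaf(1), zero))) }, so W -> pair(leaf(1), zero).

pair(leaf(1), zero)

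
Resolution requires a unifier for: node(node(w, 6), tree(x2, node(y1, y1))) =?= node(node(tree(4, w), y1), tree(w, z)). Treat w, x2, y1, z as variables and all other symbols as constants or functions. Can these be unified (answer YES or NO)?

NO

Decompose node/2: node(w, 6) =?= node(tree(4, w), y1),  tree(x2, node(y1, y1)) =?= tree(w, z).
Decompose node/2: w =?= tree(4, w),  6 =?= y1.
Occurs check fails: w occurs in tree(4, w); the equation w =?= tree(4, w) has no finite solution.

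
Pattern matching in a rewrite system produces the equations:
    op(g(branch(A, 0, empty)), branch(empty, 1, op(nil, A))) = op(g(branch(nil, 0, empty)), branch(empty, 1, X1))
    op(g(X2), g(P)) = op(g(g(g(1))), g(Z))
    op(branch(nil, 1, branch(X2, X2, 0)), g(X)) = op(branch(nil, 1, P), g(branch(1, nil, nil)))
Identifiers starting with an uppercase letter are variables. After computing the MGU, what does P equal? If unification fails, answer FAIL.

branch(g(g(1)), g(g(1)), 0)

Decompose op/2: g(branch(A, 0, empty)) = g(branch(nil, 0, empty)),  branch(empty, 1, op(nil, A)) = branch(empty, 1, X1).
Decompose g/1: branch(A, 0, empty) = branch(nil, 0, empty).
Decompose branch/3: A = nil,  0 = 0,  empty = empty.
Bind A := nil; substituting into the one remaining equation that mentions A gives: branch(empty, 1, op(nil, nil)) = branch(empty, 1, X1).
Delete trivial equation 0 = 0.
Delete trivial equation empty = empty.
Decompose branch/3: empty = empty,  1 = 1,  op(nil, nil) = X1.
Delete trivial equation empty = empty.
Delete trivial equation 1 = 1.
Bind X1 := op(nil, nil); no other remaining equation mentions X1.
Decompose op/2: g(X2) = g(g(g(1))),  g(P) = g(Z).
Decompose g/1: X2 = g(g(1)).
Bind X2 := g(g(1)); substituting into the one remaining equation that mentions X2 gives: op(branch(nil, 1, branch(g(g(1)), g(g(1)), 0)), g(X)) = op(branch(nil, 1, P), g(branch(1, nil, nil))).
Decompose g/1: P = Z.
Bind P := Z; substituting into the remaining equation gives: op(branch(nil, 1, branch(g(g(1)), g(g(1)), 0)), g(X)) = op(branch(nil, 1, Z), g(branch(1, nil, nil))).
Decompose op/2: branch(nil, 1, branch(g(g(1)), g(g(1)), 0)) = branch(nil, 1, Z),  g(X) = g(branch(1, nil, nil)).
Decompose branch/3: nil = nil,  1 = 1,  branch(g(g(1)), g(g(1)), 0) = Z.
Delete trivial equation nil = nil.
Delete trivial equation 1 = 1.
Bind Z := branch(g(g(1)), g(g(1)), 0); no other remaining equation mentions Z. Substituting into the earlier binding gives P := branch(g(g(1)), g(g(1)), 0).
Decompose g/1: X = branch(1, nil, nil).
Bind X := branch(1, nil, nil).
MGU = { A := nil, X1 := op(nil, nil), X2 := g(g(1)), P := branch(g(g(1)), g(g(1)), 0), Z := branch(g(g(1)), g(g(1)), 0), X := branch(1, nil, nil) }, so P := branch(g(g(1)), g(g(1)), 0).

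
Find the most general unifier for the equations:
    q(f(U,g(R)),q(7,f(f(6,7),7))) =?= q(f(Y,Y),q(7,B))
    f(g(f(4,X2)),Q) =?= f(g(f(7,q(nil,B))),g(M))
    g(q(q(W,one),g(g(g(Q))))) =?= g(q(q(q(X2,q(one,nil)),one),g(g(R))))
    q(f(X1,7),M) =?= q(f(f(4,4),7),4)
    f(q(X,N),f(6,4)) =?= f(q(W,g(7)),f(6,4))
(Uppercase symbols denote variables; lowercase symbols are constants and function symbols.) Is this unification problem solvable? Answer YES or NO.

Decompose q/2: f(U,g(R)) =?= f(Y,Y),  q(7,f(f(6,7),7)) =?= q(7,B).
Decompose f/2: U =?= Y,  g(R) =?= Y.
Bind U := Y; no other remaining equation mentions U.
Bind Y := g(R); no other remaining equation mentions Y. Substituting into the earlier binding gives U := g(R).
Decompose q/2: 7 =?= 7,  f(f(6,7),7) =?= B.
Delete trivial equation 7 =?= 7.
Bind B := f(f(6,7),7); substituting into the one remaining equation that mentions B gives: f(g(f(4,X2)),Q) =?= f(g(f(7,q(nil,f(f(6,7),7)))),g(M)).
Decompose f/2: g(f(4,X2)) =?= g(f(7,q(nil,f(f(6,7),7)))),  Q =?= g(M).
Decompose g/1: f(4,X2) =?= f(7,q(nil,f(f(6,7),7))).
Decompose f/2: 4 =?= 7,  X2 =?= q(nil,f(f(6,7),7)).
Clash: constants 4 and 7 differ; no unifier exists.

NO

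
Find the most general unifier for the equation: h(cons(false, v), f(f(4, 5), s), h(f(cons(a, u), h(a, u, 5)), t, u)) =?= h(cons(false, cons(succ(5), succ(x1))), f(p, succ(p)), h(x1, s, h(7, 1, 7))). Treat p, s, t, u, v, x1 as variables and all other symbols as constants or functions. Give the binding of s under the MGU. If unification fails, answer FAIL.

Decompose h/3: cons(false, v) =?= cons(false, cons(succ(5), succ(x1))),  f(f(4, 5), s) =?= f(p, succ(p)),  h(f(cons(a, u), h(a, u, 5)), t, u) =?= h(x1, s, h(7, 1, 7)).
Decompose cons/2: false =?= false,  v =?= cons(succ(5), succ(x1)).
Delete trivial equation false =?= false.
Bind v := cons(succ(5), succ(x1)); no other remaining equation mentions v.
Decompose f/2: f(4, 5) =?= p,  s =?= succ(p).
Bind p := f(4, 5); substituting into the one remaining equation that mentions p gives: s =?= succ(f(4, 5)).
Bind s := succ(f(4, 5)); substituting into the remaining equation gives: h(f(cons(a, u), h(a, u, 5)), t, u) =?= h(x1, succ(f(4, 5)), h(7, 1, 7)).
Decompose h/3: f(cons(a, u), h(a, u, 5)) =?= x1,  t =?= succ(f(4, 5)),  u =?= h(7, 1, 7).
Bind x1 := f(cons(a, u), h(a, u, 5)); no other remaining equation mentions x1. Substituting into the earlier binding gives v := cons(succ(5), succ(f(cons(a, u), h(a, u, 5)))).
Bind t := succ(f(4, 5)); no other remaining equation mentions t.
Bind u := h(7, 1, 7). Substituting into the earlier bindings gives v := cons(succ(5), succ(f(cons(a, h(7, 1, 7)), h(a, h(7, 1, 7), 5)))), x1 := f(cons(a, h(7, 1, 7)), h(a, h(7, 1, 7), 5)).
MGU = { v ↦ cons(succ(5), succ(f(cons(a, h(7, 1, 7)), h(a, h(7, 1, 7), 5)))), p ↦ f(4, 5), s ↦ succ(f(4, 5)), x1 ↦ f(cons(a, h(7, 1, 7)), h(a, h(7, 1, 7), 5)), t ↦ succ(f(4, 5)), u ↦ h(7, 1, 7) }, so s ↦ succ(f(4, 5)).

succ(f(4, 5))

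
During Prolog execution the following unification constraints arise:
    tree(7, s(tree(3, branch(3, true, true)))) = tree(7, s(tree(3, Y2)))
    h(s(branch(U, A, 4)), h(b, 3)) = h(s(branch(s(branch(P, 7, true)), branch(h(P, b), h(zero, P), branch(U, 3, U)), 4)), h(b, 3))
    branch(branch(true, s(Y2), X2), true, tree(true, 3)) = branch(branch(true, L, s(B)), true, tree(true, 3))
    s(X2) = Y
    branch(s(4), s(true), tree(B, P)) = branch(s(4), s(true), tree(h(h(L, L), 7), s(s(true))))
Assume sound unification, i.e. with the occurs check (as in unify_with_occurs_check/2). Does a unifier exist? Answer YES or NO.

Decompose tree/2: 7 = 7,  s(tree(3, branch(3, true, true))) = s(tree(3, Y2)).
Delete trivial equation 7 = 7.
Decompose s/1: tree(3, branch(3, true, true)) = tree(3, Y2).
Decompose tree/2: 3 = 3,  branch(3, true, true) = Y2.
Delete trivial equation 3 = 3.
Bind Y2 := branch(3, true, true); substituting into the one remaining equation that mentions Y2 gives: branch(branch(true, s(branch(3, true, true)), X2), true, tree(true, 3)) = branch(branch(true, L, s(B)), true, tree(true, 3)).
Decompose h/2: s(branch(U, A, 4)) = s(branch(s(branch(P, 7, true)), branch(h(P, b), h(zero, P), branch(U, 3, U)), 4)),  h(b, 3) = h(b, 3).
Decompose s/1: branch(U, A, 4) = branch(s(branch(P, 7, true)), branch(h(P, b), h(zero, P), branch(U, 3, U)), 4).
Decompose branch/3: U = s(branch(P, 7, true)),  A = branch(h(P, b), h(zero, P), branch(U, 3, U)),  4 = 4.
Bind U := s(branch(P, 7, true)); substituting into the one remaining equation that mentions U gives: A = branch(h(P, b), h(zero, P), branch(s(branch(P, 7, true)), 3, s(branch(P, 7, true)))).
Bind A := branch(h(P, b), h(zero, P), branch(s(branch(P, 7, true)), 3, s(branch(P, 7, true)))); no other remaining equation mentions A.
Delete trivial equation 4 = 4.
Delete trivial equation h(b, 3) = h(b, 3).
Decompose branch/3: branch(true, s(branch(3, true, true)), X2) = branch(true, L, s(B)),  true = true,  tree(true, 3) = tree(true, 3).
Decompose branch/3: true = true,  s(branch(3, true, true)) = L,  X2 = s(B).
Delete trivial equation true = true.
Bind L := s(branch(3, true, true)); substituting into the one remaining equation that mentions L gives: branch(s(4), s(true), tree(B, P)) = branch(s(4), s(true), tree(h(h(s(branch(3, true, true)), s(branch(3, true, true))), 7), s(s(true)))).
Bind X2 := s(B); substituting into the one remaining equation that mentions X2 gives: s(s(B)) = Y.
Delete trivial equation true = true.
Delete trivial equation tree(true, 3) = tree(true, 3).
Bind Y := s(s(B)); no other remaining equation mentions Y.
Decompose branch/3: s(4) = s(4),  s(true) = s(true),  tree(B, P) = tree(h(h(s(branch(3, true, true)), s(branch(3, true, true))), 7), s(s(true))).
Delete trivial equation s(4) = s(4).
Delete trivial equation s(true) = s(true).
Decompose tree/2: B = h(h(s(branch(3, true, true)), s(branch(3, true, true))), 7),  P = s(s(true)).
Bind B := h(h(s(branch(3, true, true)), s(branch(3, true, true))), 7); no other remaining equation mentions B. Substituting into the earlier bindings gives X2 := s(h(h(s(branch(3, true, true)), s(branch(3, true, true))), 7)), Y := s(s(h(h(s(branch(3, true, true)), s(branch(3, true, true))), 7))).
Bind P := s(s(true)). Substituting into the earlier bindings gives U := s(branch(s(s(true)), 7, true)), A := branch(h(s(s(true)), b), h(zero, s(s(true))), branch(s(branch(s(s(true)), 7, true)), 3, s(branch(s(s(true)), 7, true)))).
No equations remain and no clash or occurs-check failure arose, so a unifier exists.

YES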